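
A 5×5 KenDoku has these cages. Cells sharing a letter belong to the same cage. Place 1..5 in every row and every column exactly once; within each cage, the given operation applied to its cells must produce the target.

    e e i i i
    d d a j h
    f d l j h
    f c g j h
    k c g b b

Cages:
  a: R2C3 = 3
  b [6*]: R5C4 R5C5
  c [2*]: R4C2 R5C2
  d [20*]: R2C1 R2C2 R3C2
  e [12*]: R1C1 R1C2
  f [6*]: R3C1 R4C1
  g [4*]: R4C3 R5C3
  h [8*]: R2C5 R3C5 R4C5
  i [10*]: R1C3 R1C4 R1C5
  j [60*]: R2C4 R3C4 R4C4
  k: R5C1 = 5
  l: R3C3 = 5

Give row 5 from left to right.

5 1 4 2 3

A is a freebie, so R2C3 = 3.
L is a freebie, leaving R3C3 = 5.
Cage k is a single given cell, which forces R5C1 = 5.
The 3 cells of cage d must have product 20, which forces R2C2 = 5.
Row 2 already has 5, leaving R2C4 = 4.
4 is placed in column 4, so R3C4 = 3.
3 is placed in column 4, which forces R4C4 = 5.
3 is placed in column 4; hence R5C4 = 2.
Row 5 now contains 2, so R5C5 = 3.
Cage i has product 10, leaving R1C3 = 2.
Column 4 now contains 2; hence R1C4 = 1.
Cage i needs product 10; hence R1C5 = 5.
3 is placed in row 3; hence R3C1 = 2.
Row 3 now contains 2, so R3C2 = 4.
Row 3 now contains 4, so R3C5 = 1.
The two cells of cage f must have product 6, so R4C1 = 3.
Cage c's pair has product 2, leaving R4C2 = 2.
2 is placed in row 4, so R4C5 = 4.
Row 5 now contains 2, leaving R5C2 = 1.
Row 5 now contains 1, so R5C3 = 4.
3 is placed in column 1, so R1C1 = 4.
Column 2 already has 4; hence R1C2 = 3.
Column 1 already has 2, which forces R2C1 = 1.
Column 5 now contains 1, so R2C5 = 2.
Row 4 now contains 4, which forces R4C3 = 1.
The full grid is 4 3 2 1 5 / 1 5 3 4 2 / 2 4 5 3 1 / 3 2 1 5 4 / 5 1 4 2 3.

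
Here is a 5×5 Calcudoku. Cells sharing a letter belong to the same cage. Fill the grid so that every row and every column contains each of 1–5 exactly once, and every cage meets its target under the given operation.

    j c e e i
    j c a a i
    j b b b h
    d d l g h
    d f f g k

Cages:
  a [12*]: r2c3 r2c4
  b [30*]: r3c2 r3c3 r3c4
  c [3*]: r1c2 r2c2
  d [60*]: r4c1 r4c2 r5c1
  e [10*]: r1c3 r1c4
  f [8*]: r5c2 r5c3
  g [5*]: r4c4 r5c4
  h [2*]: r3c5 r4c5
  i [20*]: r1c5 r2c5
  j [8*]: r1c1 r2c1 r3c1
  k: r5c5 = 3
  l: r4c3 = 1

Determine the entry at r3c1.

Cage l is a single given cell, leaving r4c3 = 1.
1 is placed in row 4; hence r4c4 = 5.
1 is placed in row 4; hence r4c5 = 2.
Column 4 now contains 5, which forces r5c4 = 1.
Cage k is given, so r5c5 = 3.
Cage e needs two cells with product 10, leaving r1c3 = 5.
Column 4 now contains 5, leaving r1c4 = 2.
5 is placed in row 1, so r1c5 = 4.
Column 5 already has 4, which forces r2c5 = 5.
Column 4 now contains 2, leaving r3c4 = 3.
Column 5 now contains 2; hence r3c5 = 1.
Cage d has product 60, leaving r5c1 = 5.
Row 1 now contains 4, which forces r1c1 = 1.
Row 1 already has 1, leaving r1c2 = 3.
3 is placed in column 2, so r2c2 = 1.
Cage a's pair has product 12, so r2c3 = 3.
Column 4 already has 3, leaving r2c4 = 4.
Cage b has product 30, so r3c2 = 5.
3 is placed in row 3, leaving r3c3 = 2.
3 is placed in column 2; hence r4c2 = 4.
4 is placed in column 2, leaving r5c2 = 2.
2 is placed in column 3; hence r5c3 = 4.
Row 2 already has 4, which forces r2c1 = 2.
Row 3 now contains 2, so r3c1 = 4.
Row 4 now contains 4, so r4c1 = 3.
Filled in: 1 3 5 2 4 / 2 1 3 4 5 / 4 5 2 3 1 / 3 4 1 5 2 / 5 2 4 1 3.

4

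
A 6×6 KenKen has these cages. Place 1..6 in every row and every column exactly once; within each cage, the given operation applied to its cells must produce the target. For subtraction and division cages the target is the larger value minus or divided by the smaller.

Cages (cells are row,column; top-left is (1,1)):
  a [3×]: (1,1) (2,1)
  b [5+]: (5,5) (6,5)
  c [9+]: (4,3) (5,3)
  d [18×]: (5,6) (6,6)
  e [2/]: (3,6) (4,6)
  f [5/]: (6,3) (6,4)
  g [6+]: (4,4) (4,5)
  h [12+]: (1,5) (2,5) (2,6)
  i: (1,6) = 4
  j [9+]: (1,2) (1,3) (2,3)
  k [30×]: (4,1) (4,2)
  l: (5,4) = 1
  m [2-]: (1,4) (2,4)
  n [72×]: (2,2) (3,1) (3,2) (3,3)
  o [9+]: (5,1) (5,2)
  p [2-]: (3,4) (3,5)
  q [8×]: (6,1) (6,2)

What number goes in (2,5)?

6

I is a freebie, so (1,6) = 4.
Cage l is given, leaving (5,4) = 1.
1 is placed in column 4, leaving (6,4) = 5.
Cage m's pair has difference 2, which forces (2,4) = 4.
Column 4 already has 4, leaving (4,4) = 2.
Row 4 already has 2, leaving (4,5) = 4.
Row 6 already has 5, so (6,3) = 1.
Column 4 already has 2, so (1,4) = 6.
Cage p needs two cells with difference 2; hence (3,4) = 3.
Row 3 needs a 5, and only (3,5) is open for it.
The 3 cells of cage h must have sum 12, so (2,5) = 6.
Row 2 already has 6, which forces (2,2) = 3.
3 is placed in row 2; hence (2,6) = 5.
Cage a's pair has product 3, which forces (1,1) = 3.
Cage j has sum 9, so (1,2) = 2.
Cage j has sum 9; hence (1,3) = 5.
The 3 cells of cage h must have sum 12, which forces (1,5) = 1.
3 is placed in row 2, which forces (2,1) = 1.
Row 2 already has 5, leaving (2,3) = 2.
Column 2 already has 2; hence (6,2) = 4.
Cage n needs product 72, which forces (3,2) = 1.
Cage o needs two cells with sum 9; hence (5,1) = 4.
Cage o's pair has sum 9, which forces (5,2) = 5.
Row 6 already has 4; hence (6,1) = 2.
Row 6 now contains 2, so (6,5) = 3.
Row 6 now contains 3; hence (6,6) = 6.
Column 1 already has 4, which forces (3,1) = 6.
Cage n needs product 72; hence (3,3) = 4.
Column 6 already has 6, which forces (3,6) = 2.
The two cells of cage k must have product 30; hence (4,1) = 5.
Column 2 already has 5, so (4,2) = 6.
Row 4 now contains 6, leaving (4,3) = 3.
Cage e's pair has quotient 2, leaving (4,6) = 1.
3 is placed in column 3; hence (5,3) = 6.
Column 5 now contains 3, which forces (5,5) = 2.
Column 6 already has 6, which forces (5,6) = 3.
The full grid is 3 2 5 6 1 4 / 1 3 2 4 6 5 / 6 1 4 3 5 2 / 5 6 3 2 4 1 / 4 5 6 1 2 3 / 2 4 1 5 3 6.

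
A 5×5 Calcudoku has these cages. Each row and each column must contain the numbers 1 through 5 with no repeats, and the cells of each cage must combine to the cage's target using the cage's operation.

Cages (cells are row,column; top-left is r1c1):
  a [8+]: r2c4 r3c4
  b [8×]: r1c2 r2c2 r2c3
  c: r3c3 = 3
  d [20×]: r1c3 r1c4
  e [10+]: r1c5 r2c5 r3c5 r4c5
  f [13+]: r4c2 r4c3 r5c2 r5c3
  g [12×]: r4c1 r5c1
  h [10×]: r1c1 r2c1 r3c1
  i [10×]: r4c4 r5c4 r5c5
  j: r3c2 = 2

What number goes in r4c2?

5

J is a freebie, so r3c2 = 2.
C is a freebie, so r3c3 = 3.
Row 3 now contains 3, which forces r3c4 = 5.
Cage d needs two cells with product 20, which forces r1c3 = 5.
Column 4 now contains 5, so r1c4 = 4.
Cage b has product 8, which forces r2c3 = 2.
Column 4 now contains 5, which forces r2c4 = 3.
Row 3 already has 5, so r3c1 = 1.
1 is placed in row 3, leaving r3c5 = 4.
Cage i has product 10, leaving r5c5 = 5.
5 is placed in row 1; hence r1c1 = 2.
Row 1 now contains 4, leaving r1c2 = 1.
Row 1 already has 2, leaving r1c5 = 3.
Row 2 now contains 2, so r2c1 = 5.
Cage b needs product 8, which forces r2c2 = 4.
Column 5 now contains 4, which forces r2c5 = 1.
Cage f has sum 13, which forces r4c2 = 5.
Column 5 already has 3, leaving r4c5 = 2.
Cage f has sum 13, which forces r5c2 = 3.
Cage g's pair has product 12, so r4c1 = 3.
2 is placed in row 4, so r4c4 = 1.
Row 5 now contains 3; hence r5c1 = 4.
4 is placed in row 5, leaving r5c3 = 1.
The 3 cells of cage i must have product 10, so r5c4 = 2.
1 is placed in row 4, so r4c3 = 4.
Filled in: 2 1 5 4 3 / 5 4 2 3 1 / 1 2 3 5 4 / 3 5 4 1 2 / 4 3 1 2 5.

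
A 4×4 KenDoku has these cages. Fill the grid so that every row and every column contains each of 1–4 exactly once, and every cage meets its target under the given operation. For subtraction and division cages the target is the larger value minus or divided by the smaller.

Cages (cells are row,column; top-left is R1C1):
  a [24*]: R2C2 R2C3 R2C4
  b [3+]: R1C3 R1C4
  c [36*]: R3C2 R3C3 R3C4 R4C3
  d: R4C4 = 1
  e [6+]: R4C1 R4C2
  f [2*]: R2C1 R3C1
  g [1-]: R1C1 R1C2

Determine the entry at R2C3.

Cage c needs product 36, which forces R4C3 = 3.
Cage d is a single given cell, which forces R4C4 = 1.
Cage b's pair has sum 3, which forces R1C3 = 1.
Column 4 now contains 1, so R1C4 = 2.
1 is placed in column 3; hence R3C3 = 4.
4 is placed in row 3, leaving R3C4 = 3.
Cage a has product 24, which forces R2C2 = 3.
Column 3 now contains 4, so R2C3 = 2.
3 is placed in column 4, so R2C4 = 4.
Row 3 already has 3, which forces R3C2 = 1.
Cage g needs two cells with difference 1, leaving R1C1 = 3.
Column 2 now contains 3, so R1C2 = 4.
Row 2 already has 2, leaving R2C1 = 1.
Row 3 already has 1, which forces R3C1 = 2.
Column 1 now contains 2, which forces R4C1 = 4.
4 is placed in column 2; hence R4C2 = 2.
Filled in: 3 4 1 2 / 1 3 2 4 / 2 1 4 3 / 4 2 3 1.

2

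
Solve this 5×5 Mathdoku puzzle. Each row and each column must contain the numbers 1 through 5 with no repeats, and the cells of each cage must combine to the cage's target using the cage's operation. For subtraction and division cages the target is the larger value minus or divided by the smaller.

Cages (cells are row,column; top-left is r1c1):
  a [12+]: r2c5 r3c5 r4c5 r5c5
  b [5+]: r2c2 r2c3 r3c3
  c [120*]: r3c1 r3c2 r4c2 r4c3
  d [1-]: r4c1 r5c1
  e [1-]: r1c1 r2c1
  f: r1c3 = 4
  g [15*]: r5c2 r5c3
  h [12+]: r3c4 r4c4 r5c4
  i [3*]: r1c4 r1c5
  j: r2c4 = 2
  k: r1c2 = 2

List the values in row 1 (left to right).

5 2 4 1 3

K is a freebie, so r1c2 = 2.
F is a freebie; hence r1c3 = 4.
Column 2 now contains 2, which forces r2c2 = 1.
Row 2 now contains 1, so r2c3 = 3.
Cage j is given, which forces r2c4 = 2.
Column 3 already has 3, leaving r5c3 = 5.
The two cells of cage e must have difference 1, which forces r2c1 = 4.
Row 2 now contains 4, leaving r2c5 = 5.
The 3 cells of cage b must have sum 5, so r3c3 = 1.
5 is placed in column 3, which forces r4c3 = 2.
5 is placed in row 5, which forces r5c2 = 3.
Row 5 already has 3, leaving r5c4 = 4.
The 4 cells of cage c must have product 120, leaving r3c1 = 3.
3 is placed in row 3; hence r3c4 = 5.
3 is placed in column 1, so r4c1 = 1.
5 is placed in column 4, which forces r4c4 = 3.
1 is placed in row 4, leaving r4c5 = 4.
Cage d's pair has difference 1; hence r5c1 = 2.
Row 5 already has 2, leaving r5c5 = 1.
3 is placed in column 1; hence r1c1 = 5.
Column 4 already has 3; hence r1c4 = 1.
Column 5 now contains 1, which forces r1c5 = 3.
Row 3 already has 5, leaving r3c2 = 4.
Column 5 now contains 4, leaving r3c5 = 2.
Row 4 already has 4, leaving r4c2 = 5.
Filled in: 5 2 4 1 3 / 4 1 3 2 5 / 3 4 1 5 2 / 1 5 2 3 4 / 2 3 5 4 1.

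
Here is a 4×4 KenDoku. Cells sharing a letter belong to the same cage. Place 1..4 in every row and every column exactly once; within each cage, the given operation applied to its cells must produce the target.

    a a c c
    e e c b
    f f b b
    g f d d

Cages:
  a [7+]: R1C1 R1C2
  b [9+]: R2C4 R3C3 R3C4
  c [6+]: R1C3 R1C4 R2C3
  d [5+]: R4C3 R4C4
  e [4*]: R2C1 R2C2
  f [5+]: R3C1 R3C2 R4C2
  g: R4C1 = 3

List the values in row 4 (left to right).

Cage g is given, leaving R4C1 = 3.
3 is placed in column 1, so R1C1 = 4.
The two cells of cage a must have sum 7, leaving R1C2 = 3.
Column 1 now contains 4; hence R2C1 = 1.
Row 2 already has 1, so R2C2 = 4.
Column 1 now contains 1; hence R3C1 = 2.
Column 2 now contains 3, leaving R3C2 = 1.
1 is placed in column 2; hence R4C2 = 2.
Cage c needs sum 6, leaving R2C3 = 3.
Cage b has sum 9, leaving R2C4 = 2.
Column 3 already has 3; hence R3C3 = 4.
Row 3 now contains 4; hence R3C4 = 3.
4 is placed in column 3, leaving R4C3 = 1.
Row 4 already has 1, which forces R4C4 = 4.
Column 3 now contains 1; hence R1C3 = 2.
Column 4 now contains 2, so R1C4 = 1.
The full grid is 4 3 2 1 / 1 4 3 2 / 2 1 4 3 / 3 2 1 4.

3 2 1 4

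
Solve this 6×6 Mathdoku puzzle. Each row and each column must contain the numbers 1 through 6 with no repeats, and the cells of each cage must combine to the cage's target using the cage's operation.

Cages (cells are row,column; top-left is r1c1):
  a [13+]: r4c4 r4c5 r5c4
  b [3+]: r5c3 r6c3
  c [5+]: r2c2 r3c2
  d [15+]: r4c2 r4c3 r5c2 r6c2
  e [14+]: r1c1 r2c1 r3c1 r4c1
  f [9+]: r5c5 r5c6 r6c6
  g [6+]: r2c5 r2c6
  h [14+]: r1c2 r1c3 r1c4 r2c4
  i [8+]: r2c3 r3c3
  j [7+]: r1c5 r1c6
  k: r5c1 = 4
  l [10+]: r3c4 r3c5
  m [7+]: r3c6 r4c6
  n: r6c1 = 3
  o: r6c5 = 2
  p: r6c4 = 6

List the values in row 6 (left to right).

3 4 1 6 2 5

Cage k is a single given cell, so r5c1 = 4.
Cage n is given, which forces r6c1 = 3.
P is a freebie, which forces r6c4 = 6.
Cage o is given, leaving r6c5 = 2.
Column 4 already has 6, which forces r3c4 = 4.
The two cells of cage l must have sum 10, so r3c5 = 6.
Column 5 already has 6, so r4c5 = 5.
Cage b needs two cells with sum 3, so r5c3 = 2.
2 is placed in row 6, leaving r6c3 = 1.
Cage a needs sum 13, leaving r4c4 = 3.
Cage a needs sum 13, leaving r5c4 = 5.
Cage f needs sum 9, which forces r6c6 = 5.
Cage g's pair has sum 6, so r2c5 = 4.
Column 6 now contains 5, which forces r2c6 = 2.
5 is placed in row 6, leaving r6c2 = 4.
Cage h needs sum 14, so r1c4 = 2.
2 is placed in row 2, which forces r2c2 = 3.
Row 2 now contains 3; hence r2c3 = 5.
2 is placed in row 2, so r2c4 = 1.
Cage c's pair has sum 5, leaving r3c2 = 2.
5 is placed in column 3, so r3c3 = 3.
3 is placed in row 3, so r3c6 = 1.
Column 6 already has 1, so r5c6 = 3.
The 4 cells of cage e must have sum 14; hence r1c1 = 1.
Cage h needs sum 14, so r1c2 = 5.
5 is placed in column 3, so r1c3 = 6.
Row 1 now contains 1, which forces r1c5 = 3.
6 is placed in row 1, leaving r1c6 = 4.
1 is placed in row 2, which forces r2c1 = 6.
Row 3 already has 1, leaving r3c1 = 5.
The 4 cells of cage e must have sum 14, so r4c1 = 2.
Cage d has sum 15, which forces r4c3 = 4.
The two cells of cage m must have sum 7, so r4c6 = 6.
3 is placed in row 5, so r5c5 = 1.
6 is placed in row 4, so r4c2 = 1.
Row 5 already has 1, leaving r5c2 = 6.
Filled in: 1 5 6 2 3 4 / 6 3 5 1 4 2 / 5 2 3 4 6 1 / 2 1 4 3 5 6 / 4 6 2 5 1 3 / 3 4 1 6 2 5.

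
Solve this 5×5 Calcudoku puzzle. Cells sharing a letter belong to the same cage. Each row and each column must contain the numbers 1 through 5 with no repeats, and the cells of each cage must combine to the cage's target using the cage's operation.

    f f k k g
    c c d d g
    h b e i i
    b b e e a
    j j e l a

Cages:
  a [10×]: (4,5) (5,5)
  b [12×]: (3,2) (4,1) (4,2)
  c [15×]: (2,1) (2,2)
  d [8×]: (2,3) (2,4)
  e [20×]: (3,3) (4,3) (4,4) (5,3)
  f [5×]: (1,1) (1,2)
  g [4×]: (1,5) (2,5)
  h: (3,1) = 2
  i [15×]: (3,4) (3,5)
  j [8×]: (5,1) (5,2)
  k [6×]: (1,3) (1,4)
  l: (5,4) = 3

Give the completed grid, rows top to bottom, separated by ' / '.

1 5 3 2 4 / 5 3 2 4 1 / 2 1 4 5 3 / 3 4 5 1 2 / 4 2 1 3 5

H is a freebie, leaving (3,1) = 2.
Column 1 now contains 2; hence (5,1) = 4.
Row 5 already has 4; hence (5,2) = 2.
Cage l is given, so (5,4) = 3.
Row 5 already has 2, which forces (5,5) = 5.
Cage k's pair has product 6; hence (1,3) = 3.
3 is placed in column 4, leaving (1,4) = 2.
Column 4 already has 2, which forces (2,4) = 4.
4 is placed in row 2; hence (2,5) = 1.
3 is placed in column 4, leaving (3,4) = 5.
Column 5 now contains 5, leaving (3,5) = 3.
Cage e has product 20; hence (4,4) = 1.
Column 5 now contains 5, so (4,5) = 2.
5 is placed in row 5, so (5,3) = 1.
Column 5 already has 1, which forces (1,5) = 4.
4 is placed in row 2, so (2,3) = 2.
Cage b needs product 12, so (3,2) = 1.
5 is placed in row 3, so (3,3) = 4.
Row 4 already has 1, so (4,1) = 3.
Cage b has product 12, which forces (4,2) = 4.
Cage e has product 20, so (4,3) = 5.
Cage f needs two cells with product 5, leaving (1,1) = 1.
Column 2 now contains 1, so (1,2) = 5.
3 is placed in column 1, leaving (2,1) = 5.
Cage c needs two cells with product 15, so (2,2) = 3.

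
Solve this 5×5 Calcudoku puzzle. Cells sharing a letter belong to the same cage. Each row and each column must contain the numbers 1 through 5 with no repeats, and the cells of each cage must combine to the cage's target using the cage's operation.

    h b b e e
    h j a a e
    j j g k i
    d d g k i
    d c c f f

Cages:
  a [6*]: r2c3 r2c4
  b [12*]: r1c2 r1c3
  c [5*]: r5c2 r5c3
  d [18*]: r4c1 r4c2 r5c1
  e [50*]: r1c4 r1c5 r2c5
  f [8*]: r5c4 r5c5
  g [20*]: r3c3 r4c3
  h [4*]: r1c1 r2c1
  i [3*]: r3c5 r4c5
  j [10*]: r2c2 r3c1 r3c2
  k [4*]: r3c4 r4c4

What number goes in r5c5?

Cage e has product 50, so r1c4 = 5.
Cage e has product 50; hence r1c5 = 2.
Cage e needs product 50, leaving r2c5 = 5.
Cage d needs product 18, so r4c1 = 2.
The 3 cells of cage d must have product 18; hence r4c2 = 3.
3 is placed in row 4, leaving r4c5 = 1.
The 3 cells of cage d must have product 18, which forces r5c1 = 3.
Column 5 already has 2, which forces r5c5 = 4.
Column 2 already has 3, which forces r1c2 = 4.
The two cells of cage b must have product 12, so r1c3 = 3.
Column 3 now contains 3; hence r2c3 = 2.
2 is placed in row 2; hence r2c4 = 3.
Cage k needs two cells with product 4, leaving r3c4 = 1.
1 is placed in column 5, leaving r3c5 = 3.
1 is placed in row 4; hence r4c4 = 4.
Row 5 already has 4, leaving r5c4 = 2.
Row 1 already has 4, so r1c1 = 1.
The two cells of cage h must have product 4, leaving r2c1 = 4.
2 is placed in row 2, so r2c2 = 1.
Row 3 now contains 1; hence r3c1 = 5.
The 3 cells of cage j must have product 10; hence r3c2 = 2.
The two cells of cage g must have product 20, so r3c3 = 4.
4 is placed in row 4; hence r4c3 = 5.
1 is placed in column 2, which forces r5c2 = 5.
5 is placed in column 3, so r5c3 = 1.
Completed grid: 1 4 3 5 2 / 4 1 2 3 5 / 5 2 4 1 3 / 2 3 5 4 1 / 3 5 1 2 4.

4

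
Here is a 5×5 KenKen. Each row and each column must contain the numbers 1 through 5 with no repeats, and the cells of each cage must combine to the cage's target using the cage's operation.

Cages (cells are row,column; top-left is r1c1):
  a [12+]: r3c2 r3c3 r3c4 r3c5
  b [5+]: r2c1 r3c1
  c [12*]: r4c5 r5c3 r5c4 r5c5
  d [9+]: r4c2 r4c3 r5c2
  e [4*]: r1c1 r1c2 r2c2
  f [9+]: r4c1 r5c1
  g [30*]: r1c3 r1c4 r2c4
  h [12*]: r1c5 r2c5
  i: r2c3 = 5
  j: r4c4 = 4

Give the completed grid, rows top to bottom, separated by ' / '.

Cage i is given, leaving r2c3 = 5.
Cage j is a single given cell; hence r4c4 = 4.
Cage g needs product 30; hence r1c4 = 5.
Row 4 now contains 4, leaving r4c1 = 5.
The two cells of cage f must have sum 9, which forces r5c1 = 4.
The 4 cells of cage c must have product 12; hence r4c5 = 2.
Cage d needs sum 9; hence r5c2 = 5.
The 4 cells of cage a must have sum 12, so r3c5 = 5.
In row 2, 1 can only go at r2c2, so r2c2 = 1.
Cage e has product 4, which forces r1c1 = 1.
Column 2 now contains 1, which forces r1c2 = 4.
Row 1 already has 4, so r1c5 = 3.
Column 5 already has 3, leaving r2c5 = 4.
Column 2 now contains 4, leaving r3c2 = 2.
Row 3 already has 2; hence r3c4 = 1.
Column 2 now contains 1, leaving r4c2 = 3.
The 3 cells of cage d must have sum 9, which forces r4c3 = 1.
Column 5 already has 3; hence r5c5 = 1.
3 is placed in row 1, so r1c3 = 2.
Cage b needs two cells with sum 5; hence r2c1 = 2.
Cage g needs product 30, so r2c4 = 3.
Row 3 already has 2, leaving r3c1 = 3.
Row 3 now contains 1; hence r3c3 = 4.
Column 3 now contains 2, leaving r5c3 = 3.
3 is placed in column 4, so r5c4 = 2.

1 4 2 5 3 / 2 1 5 3 4 / 3 2 4 1 5 / 5 3 1 4 2 / 4 5 3 2 1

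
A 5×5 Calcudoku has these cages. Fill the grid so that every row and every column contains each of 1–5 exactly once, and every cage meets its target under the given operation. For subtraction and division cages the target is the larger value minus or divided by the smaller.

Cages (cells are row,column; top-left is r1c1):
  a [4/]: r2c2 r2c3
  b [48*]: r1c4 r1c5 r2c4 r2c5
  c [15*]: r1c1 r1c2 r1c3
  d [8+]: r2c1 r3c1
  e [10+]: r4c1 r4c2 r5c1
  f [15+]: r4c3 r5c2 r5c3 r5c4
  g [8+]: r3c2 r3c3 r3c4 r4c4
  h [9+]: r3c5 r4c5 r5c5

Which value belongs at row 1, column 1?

1

Row 2 needs a 5, and only r2c1 is open for it.
5 is placed in column 1, which forces r3c1 = 3.
3 is placed in column 1; hence r1c1 = 1.
Cage g needs sum 8, which forces r4c4 = 1.
Column 1 now contains 1; hence r5c1 = 4.
Column 1 now contains 4, which forces r4c1 = 2.
Cage e has sum 10, so r4c2 = 4.
Cage f needs sum 15, so r4c3 = 5.
Row 4 already has 5, leaving r4c5 = 3.
Cage c needs product 15, so r1c2 = 5.
Column 3 already has 5, so r1c3 = 3.
3 is placed in row 1; hence r1c4 = 2.
2 is placed in row 1, so r1c5 = 4.
Column 2 already has 4, which forces r2c2 = 1.
Cage a's pair has quotient 4, leaving r2c3 = 4.
Row 2 already has 4; hence r2c4 = 3.
1 is placed in row 2, so r2c5 = 2.
Column 2 already has 1, which forces r3c2 = 2.
Row 3 already has 2, leaving r3c3 = 1.
Column 4 now contains 2, leaving r3c4 = 4.
Row 3 already has 1; hence r3c5 = 5.
Column 2 now contains 2; hence r5c2 = 3.
Column 3 now contains 3, which forces r5c3 = 2.
Column 4 already has 3, which forces r5c4 = 5.
Column 5 now contains 5; hence r5c5 = 1.
Filled in: 1 5 3 2 4 / 5 1 4 3 2 / 3 2 1 4 5 / 2 4 5 1 3 / 4 3 2 5 1.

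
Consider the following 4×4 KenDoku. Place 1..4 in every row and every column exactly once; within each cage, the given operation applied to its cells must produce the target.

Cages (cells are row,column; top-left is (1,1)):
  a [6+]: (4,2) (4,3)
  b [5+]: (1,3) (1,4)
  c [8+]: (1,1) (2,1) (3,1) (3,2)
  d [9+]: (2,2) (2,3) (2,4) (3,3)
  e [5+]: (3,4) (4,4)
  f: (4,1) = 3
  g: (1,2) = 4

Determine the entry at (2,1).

G is a freebie, which forces (1,2) = 4.
Cage f is given, which forces (4,1) = 3.
4 is placed in column 2, leaving (4,2) = 2.
Row 4 already has 2, so (4,3) = 4.
Row 4 now contains 4, which forces (4,4) = 1.
Column 2 now contains 2, which forces (3,2) = 1.
1 is placed in row 3, which forces (3,3) = 3.
Cage e's pair has sum 5, so (3,4) = 4.
Cage c has sum 8, leaving (1,1) = 1.
Column 3 already has 3, which forces (1,3) = 2.
Cage b needs two cells with sum 5; hence (1,4) = 3.
Cage c needs sum 8; hence (2,1) = 4.
Column 2 now contains 1, which forces (2,2) = 3.
The 4 cells of cage d must have sum 9, leaving (2,3) = 1.
Cage d has sum 9; hence (2,4) = 2.
Row 3 now contains 4, which forces (3,1) = 2.
Filled in: 1 4 2 3 / 4 3 1 2 / 2 1 3 4 / 3 2 4 1.

4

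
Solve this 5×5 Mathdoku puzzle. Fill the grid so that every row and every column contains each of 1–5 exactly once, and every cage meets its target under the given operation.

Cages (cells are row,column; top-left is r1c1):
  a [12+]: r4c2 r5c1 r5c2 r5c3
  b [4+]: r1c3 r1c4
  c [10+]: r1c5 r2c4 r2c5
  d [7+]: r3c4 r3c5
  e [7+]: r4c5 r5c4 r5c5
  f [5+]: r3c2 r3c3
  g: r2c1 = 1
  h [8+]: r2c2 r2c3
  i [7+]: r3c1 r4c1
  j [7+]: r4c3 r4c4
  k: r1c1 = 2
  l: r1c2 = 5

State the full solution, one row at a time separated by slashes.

2 5 3 1 4 / 1 3 5 4 2 / 3 4 1 2 5 / 4 1 2 5 3 / 5 2 4 3 1

Cage k is given, leaving r1c1 = 2.
L is a freebie, leaving r1c2 = 5.
Cage g is given; hence r2c1 = 1.
Column 2 now contains 5; hence r2c2 = 3.
Row 2 already has 3, which forces r2c3 = 5.
Cage c has sum 10, so r1c5 = 4.
The 3 cells of cage c must have sum 10, which forces r2c4 = 4.
The 3 cells of cage c must have sum 10, leaving r2c5 = 2.
Cage d's pair has sum 7; hence r3c4 = 2.
Cage d's pair has sum 7, which forces r3c5 = 5.
5 is placed in column 5; hence r5c5 = 1.
Cage a has sum 12; hence r4c2 = 1.
Column 5 now contains 1; hence r4c5 = 3.
The 4 cells of cage a must have sum 12, so r5c1 = 5.
1 is placed in row 5, so r5c4 = 3.
Cage b's pair has sum 4; hence r1c3 = 3.
3 is placed in column 4, which forces r1c4 = 1.
Cage i needs two cells with sum 7; hence r3c1 = 3.
1 is placed in column 2, which forces r3c2 = 4.
The two cells of cage f must have sum 5; hence r3c3 = 1.
Row 4 now contains 3; hence r4c1 = 4.
Cage j needs two cells with sum 7, which forces r4c3 = 2.
Row 4 now contains 3; hence r4c4 = 5.
Column 2 already has 4, so r5c2 = 2.
2 is placed in column 3; hence r5c3 = 4.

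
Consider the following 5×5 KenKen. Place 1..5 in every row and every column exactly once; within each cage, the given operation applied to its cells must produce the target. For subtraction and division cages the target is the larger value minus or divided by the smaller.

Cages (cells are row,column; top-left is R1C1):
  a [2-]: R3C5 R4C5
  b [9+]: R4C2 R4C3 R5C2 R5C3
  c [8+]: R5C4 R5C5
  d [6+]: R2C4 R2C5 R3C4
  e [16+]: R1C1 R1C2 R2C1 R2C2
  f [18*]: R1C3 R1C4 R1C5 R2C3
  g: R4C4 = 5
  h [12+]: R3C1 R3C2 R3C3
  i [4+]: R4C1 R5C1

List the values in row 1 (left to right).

5 4 1 2 3

Cage f needs product 18, leaving R2C3 = 3.
Cage g is a single given cell, which forces R4C4 = 5.
Column 4 now contains 5; hence R5C4 = 3.
3 is placed in row 5, so R5C5 = 5.
Cage f needs product 18, so R1C5 = 3.
The 3 cells of cage d must have sum 6, leaving R2C4 = 4.
Cage d needs sum 6, which forces R2C5 = 1.
Cage d has sum 6, which forces R3C4 = 1.
Cage i needs two cells with sum 4; hence R4C1 = 3.
3 is placed in row 5, leaving R5C1 = 1.
Cage f needs product 18, which forces R1C3 = 1.
Column 4 already has 1; hence R1C4 = 2.
Cage h has sum 12, so R3C2 = 3.
Column 3 now contains 1; hence R4C3 = 2.
Row 4 already has 2, so R4C5 = 4.
Column 3 already has 2, which forces R5C3 = 4.
Cage h has sum 12; hence R3C1 = 4.
Column 3 now contains 4, leaving R3C3 = 5.
Column 5 now contains 4, so R3C5 = 2.
Row 4 already has 2, so R4C2 = 1.
Row 5 already has 4; hence R5C2 = 2.
Column 1 already has 4; hence R1C1 = 5.
Cage e has sum 16, so R1C2 = 4.
Cage e has sum 16, which forces R2C1 = 2.
2 is placed in column 2, which forces R2C2 = 5.
Filled in: 5 4 1 2 3 / 2 5 3 4 1 / 4 3 5 1 2 / 3 1 2 5 4 / 1 2 4 3 5.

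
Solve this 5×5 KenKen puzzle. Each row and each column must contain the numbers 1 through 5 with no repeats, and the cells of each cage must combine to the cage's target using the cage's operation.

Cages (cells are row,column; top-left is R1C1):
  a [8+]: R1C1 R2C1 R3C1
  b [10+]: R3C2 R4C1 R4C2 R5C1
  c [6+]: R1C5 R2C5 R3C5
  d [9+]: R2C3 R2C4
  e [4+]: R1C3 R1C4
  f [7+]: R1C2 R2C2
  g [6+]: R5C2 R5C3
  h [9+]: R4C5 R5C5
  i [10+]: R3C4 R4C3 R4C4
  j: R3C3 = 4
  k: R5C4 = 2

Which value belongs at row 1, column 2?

4

Cage j is given; hence R3C3 = 4.
K is a freebie, leaving R5C4 = 2.
Column 3 now contains 4; hence R2C3 = 5.
Cage d needs two cells with sum 9, so R2C4 = 4.
Column 3 now contains 5; hence R5C3 = 1.
Column 3 now contains 1, which forces R1C3 = 3.
The two cells of cage e must have sum 4, which forces R1C4 = 1.
1 is placed in row 1; hence R1C5 = 2.
The 3 cells of cage i must have sum 10, so R4C3 = 2.
Row 5 already has 1; hence R5C2 = 5.
Row 5 already has 5; hence R5C5 = 4.
5 is placed in column 2, leaving R1C2 = 4.
Cage f's pair has sum 7, which forces R2C2 = 3.
Row 2 already has 3, leaving R2C5 = 1.
Cage b needs sum 10, leaving R3C2 = 2.
1 is placed in column 5, so R3C5 = 3.
Column 2 now contains 4, leaving R4C2 = 1.
Column 5 now contains 4, which forces R4C5 = 5.
Row 5 now contains 4, which forces R5C1 = 3.
Row 1 already has 4, leaving R1C1 = 5.
Row 2 now contains 1; hence R2C1 = 2.
3 is placed in row 3, which forces R3C1 = 1.
3 is placed in row 3; hence R3C4 = 5.
Row 4 now contains 1, which forces R4C1 = 4.
Row 4 already has 5, so R4C4 = 3.
Filled in: 5 4 3 1 2 / 2 3 5 4 1 / 1 2 4 5 3 / 4 1 2 3 5 / 3 5 1 2 4.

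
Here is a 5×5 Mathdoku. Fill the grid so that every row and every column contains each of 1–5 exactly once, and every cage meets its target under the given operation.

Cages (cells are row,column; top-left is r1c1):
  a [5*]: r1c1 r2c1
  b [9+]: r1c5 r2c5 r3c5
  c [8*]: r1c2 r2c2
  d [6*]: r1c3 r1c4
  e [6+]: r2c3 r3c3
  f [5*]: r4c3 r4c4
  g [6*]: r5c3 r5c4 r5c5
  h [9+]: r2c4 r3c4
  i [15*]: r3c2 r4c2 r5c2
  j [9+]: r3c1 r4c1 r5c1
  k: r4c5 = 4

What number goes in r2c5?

Cage k is given; hence r4c5 = 4.
The only place for 4 in row 1 is r1c2.
4 is placed in column 2, which forces r2c2 = 2.
Row 2 needs a 3, and only r2c5 is open for it.
The only place for 2 in row 4 is r4c1.
The only place for 2 in row 3 is r3c3.
2 is placed in column 3; hence r1c3 = 3.
Cage d's pair has product 6, leaving r1c4 = 2.
The two cells of cage e must have sum 6, which forces r2c3 = 4.
4 is placed in row 2; hence r2c4 = 5.
Column 4 already has 5, so r3c4 = 4.
Column 4 already has 5, which forces r4c4 = 1.
Column 3 now contains 3, leaving r5c3 = 1.
1 is placed in column 4; hence r5c4 = 3.
1 is placed in row 5, leaving r5c5 = 2.
Cage a needs two cells with product 5; hence r1c1 = 5.
Row 1 already has 5, which forces r1c5 = 1.
Row 2 now contains 5, which forces r2c1 = 1.
Row 3 now contains 4, so r3c1 = 3.
Cage i needs product 15, so r3c2 = 1.
Column 5 now contains 1, which forces r3c5 = 5.
The 3 cells of cage i must have product 15, so r4c2 = 3.
Row 4 now contains 1, which forces r4c3 = 5.
Row 5 already has 3, so r5c1 = 4.
Row 5 already has 3, so r5c2 = 5.
Filled in: 5 4 3 2 1 / 1 2 4 5 3 / 3 1 2 4 5 / 2 3 5 1 4 / 4 5 1 3 2.

3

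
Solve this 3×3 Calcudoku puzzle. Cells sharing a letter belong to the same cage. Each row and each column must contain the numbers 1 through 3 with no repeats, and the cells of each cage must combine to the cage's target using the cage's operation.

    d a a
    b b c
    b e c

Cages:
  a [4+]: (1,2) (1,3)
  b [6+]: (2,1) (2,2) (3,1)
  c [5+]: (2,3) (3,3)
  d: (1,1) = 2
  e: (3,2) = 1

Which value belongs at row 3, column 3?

2

Cage d is given, so (1,1) = 2.
E is a freebie, leaving (3,2) = 1.
Column 2 now contains 1, which forces (1,2) = 3.
Cage a needs two cells with sum 4, which forces (1,3) = 1.
Cage b needs sum 6, so (2,1) = 1.
The 3 cells of cage b must have sum 6; hence (2,2) = 2.
Row 2 now contains 2, so (2,3) = 3.
Row 3 already has 1, leaving (3,1) = 3.
Column 3 already has 3, so (3,3) = 2.
Completed grid: 2 3 1 / 1 2 3 / 3 1 2.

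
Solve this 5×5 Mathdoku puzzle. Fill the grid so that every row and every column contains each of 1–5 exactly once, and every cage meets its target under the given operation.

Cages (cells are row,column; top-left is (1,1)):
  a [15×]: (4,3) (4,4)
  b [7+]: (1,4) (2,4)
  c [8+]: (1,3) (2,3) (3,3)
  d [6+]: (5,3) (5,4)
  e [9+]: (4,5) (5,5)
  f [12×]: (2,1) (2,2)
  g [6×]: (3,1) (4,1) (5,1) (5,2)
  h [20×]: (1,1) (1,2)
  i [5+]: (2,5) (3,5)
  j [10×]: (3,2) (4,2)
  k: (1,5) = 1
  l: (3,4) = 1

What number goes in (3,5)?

3

Cage k is a single given cell; hence (1,5) = 1.
L is a freebie, which forces (3,4) = 1.
Cage g has product 6, leaving (5,2) = 1.
Cage c needs sum 8, so (2,3) = 1.
The 4 cells of cage g must have product 6, so (4,1) = 1.
The only place for 5 in row 2 is (2,4).
The two cells of cage b must have sum 7; hence (1,4) = 2.
The two cells of cage a must have product 15; hence (4,3) = 5.
5 is placed in column 4; hence (4,4) = 3.
Row 4 already has 5, which forces (4,5) = 4.
Column 4 already has 2, leaving (5,4) = 4.
Column 5 now contains 4; hence (5,5) = 5.
Cage j's pair has product 10; hence (3,2) = 5.
Row 4 already has 5, so (4,2) = 2.
4 is placed in row 5, so (5,3) = 2.
Cage h needs two cells with product 20, which forces (1,1) = 5.
5 is placed in column 2, so (1,2) = 4.
Row 1 now contains 4, which forces (1,3) = 3.
Column 2 now contains 4; hence (2,2) = 3.
Row 2 already has 3, leaving (2,5) = 2.
Cage g has product 6, so (3,1) = 2.
Column 3 already has 3, which forces (3,3) = 4.
2 is placed in column 5, leaving (3,5) = 3.
Row 5 now contains 2, so (5,1) = 3.
Row 2 already has 3, so (2,1) = 4.
Completed grid: 5 4 3 2 1 / 4 3 1 5 2 / 2 5 4 1 3 / 1 2 5 3 4 / 3 1 2 4 5.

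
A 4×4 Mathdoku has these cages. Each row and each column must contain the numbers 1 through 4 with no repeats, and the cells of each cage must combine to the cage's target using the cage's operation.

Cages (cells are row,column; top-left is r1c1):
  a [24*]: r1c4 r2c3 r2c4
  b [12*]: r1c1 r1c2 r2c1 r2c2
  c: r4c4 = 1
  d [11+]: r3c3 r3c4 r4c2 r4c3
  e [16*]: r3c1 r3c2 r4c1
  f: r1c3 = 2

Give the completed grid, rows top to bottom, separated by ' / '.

F is a freebie, leaving r1c3 = 2.
C is a freebie, so r4c4 = 1.
The 3 cells of cage a must have product 24, leaving r2c4 = 2.
Cage d has sum 11; hence r3c3 = 1.
Row 3 now contains 1, so r3c1 = 4.
Cage e needs product 16, so r3c2 = 2.
Row 3 now contains 4, leaving r3c4 = 3.
Cage e has product 16; hence r4c1 = 2.
3 is placed in column 4; hence r1c4 = 4.
Cage a has product 24, leaving r2c3 = 3.
Column 3 already has 3; hence r4c3 = 4.
Cage b has product 12, which forces r1c1 = 3.
4 is placed in row 1, which forces r1c2 = 1.
3 is placed in row 2, so r2c1 = 1.
Cage b has product 12; hence r2c2 = 4.
Row 4 already has 4, which forces r4c2 = 3.

3 1 2 4 / 1 4 3 2 / 4 2 1 3 / 2 3 4 1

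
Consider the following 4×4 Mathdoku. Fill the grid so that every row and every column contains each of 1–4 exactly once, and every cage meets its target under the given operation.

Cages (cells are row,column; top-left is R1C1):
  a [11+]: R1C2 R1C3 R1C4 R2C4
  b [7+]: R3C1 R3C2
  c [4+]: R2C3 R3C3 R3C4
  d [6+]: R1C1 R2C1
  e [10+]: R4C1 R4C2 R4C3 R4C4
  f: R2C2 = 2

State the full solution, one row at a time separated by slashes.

F is a freebie, leaving R2C2 = 2.
Cage c needs sum 4; hence R2C3 = 1.
The 3 cells of cage c must have sum 4, leaving R3C3 = 2.
Cage c has sum 4; hence R3C4 = 1.
Cage d's pair has sum 6, which forces R1C1 = 2.
Cage a needs sum 11, which forces R1C2 = 1.
Row 1 now contains 2, which forces R1C4 = 4.
2 is placed in row 2, which forces R2C1 = 4.
4 is placed in column 4, so R2C4 = 3.
4 is placed in column 1; hence R3C1 = 3.
3 is placed in row 3, so R3C2 = 4.
Column 1 now contains 3, leaving R4C1 = 1.
4 is placed in column 2; hence R4C2 = 3.
3 is placed in row 4; hence R4C3 = 4.
Column 4 already has 3, which forces R4C4 = 2.
Row 1 already has 4; hence R1C3 = 3.

2 1 3 4 / 4 2 1 3 / 3 4 2 1 / 1 3 4 2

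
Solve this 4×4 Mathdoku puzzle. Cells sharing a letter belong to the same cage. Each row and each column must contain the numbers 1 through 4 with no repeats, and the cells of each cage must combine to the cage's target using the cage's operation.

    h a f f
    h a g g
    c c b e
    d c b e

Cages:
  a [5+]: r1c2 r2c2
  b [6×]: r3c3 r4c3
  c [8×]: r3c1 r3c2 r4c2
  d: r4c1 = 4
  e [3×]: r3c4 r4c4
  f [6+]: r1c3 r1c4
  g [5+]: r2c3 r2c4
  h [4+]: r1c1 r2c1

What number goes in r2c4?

D is a freebie; hence r4c1 = 4.
The 3 cells of cage c must have product 8, which forces r3c2 = 4.
The only place for 1 in row 1 is r1c1.
Column 1 now contains 1, leaving r2c1 = 3.
Row 2 now contains 3, leaving r2c2 = 2.
Column 1 now contains 1, so r3c1 = 2.
Row 3 now contains 2, which forces r3c3 = 3.
3 is placed in row 3; hence r3c4 = 1.
The 3 cells of cage c must have product 8, leaving r4c2 = 1.
Column 3 already has 3, so r4c3 = 2.
Column 4 already has 1, leaving r4c4 = 3.
Column 2 already has 2, so r1c2 = 3.
Column 3 already has 2; hence r1c3 = 4.
Cage f's pair has sum 6, leaving r1c4 = 2.
The two cells of cage g must have sum 5, which forces r2c3 = 1.
Column 4 already has 1; hence r2c4 = 4.
Filled in: 1 3 4 2 / 3 2 1 4 / 2 4 3 1 / 4 1 2 3.

4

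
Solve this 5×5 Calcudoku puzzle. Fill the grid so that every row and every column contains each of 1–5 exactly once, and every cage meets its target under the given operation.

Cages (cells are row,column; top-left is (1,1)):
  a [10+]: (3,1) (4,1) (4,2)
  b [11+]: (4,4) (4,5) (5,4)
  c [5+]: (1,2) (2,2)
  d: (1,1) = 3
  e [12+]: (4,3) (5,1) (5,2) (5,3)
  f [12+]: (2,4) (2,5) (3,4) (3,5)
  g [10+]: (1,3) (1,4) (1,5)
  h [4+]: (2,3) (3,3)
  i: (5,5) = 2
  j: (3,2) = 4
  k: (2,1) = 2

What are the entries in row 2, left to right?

Cage d is a single given cell, so (1,1) = 3.
K is a freebie; hence (2,1) = 2.
J is a freebie, leaving (3,2) = 4.
Cage i is given, which forces (5,5) = 2.
Cage c's pair has sum 5, so (1,2) = 2.
Cage c's pair has sum 5, leaving (2,2) = 3.
Row 2 already has 3; hence (2,3) = 1.
1 is placed in column 3; hence (3,3) = 3.
The 3 cells of cage a must have sum 10, so (4,1) = 4.
Row 4 now contains 4, so (4,3) = 2.
Cage f has sum 12, so (3,4) = 2.
Cage f needs sum 12, so (3,5) = 1.
Cage e has sum 12; hence (5,3) = 4.
Column 3 already has 4; hence (1,3) = 5.
Cage g has sum 10, which forces (1,4) = 1.
Cage g needs sum 10, which forces (1,5) = 4.
4 is placed in column 5, leaving (2,5) = 5.
1 is placed in row 3, leaving (3,1) = 5.
The 3 cells of cage a must have sum 10, which forces (4,2) = 1.
1 is placed in column 4; hence (4,4) = 5.
Column 5 now contains 5, which forces (4,5) = 3.
Column 1 already has 5; hence (5,1) = 1.
Column 2 already has 1, which forces (5,2) = 5.
Column 4 already has 5, so (5,4) = 3.
Row 2 already has 5, which forces (2,4) = 4.
Completed grid: 3 2 5 1 4 / 2 3 1 4 5 / 5 4 3 2 1 / 4 1 2 5 3 / 1 5 4 3 2.

2 3 1 4 5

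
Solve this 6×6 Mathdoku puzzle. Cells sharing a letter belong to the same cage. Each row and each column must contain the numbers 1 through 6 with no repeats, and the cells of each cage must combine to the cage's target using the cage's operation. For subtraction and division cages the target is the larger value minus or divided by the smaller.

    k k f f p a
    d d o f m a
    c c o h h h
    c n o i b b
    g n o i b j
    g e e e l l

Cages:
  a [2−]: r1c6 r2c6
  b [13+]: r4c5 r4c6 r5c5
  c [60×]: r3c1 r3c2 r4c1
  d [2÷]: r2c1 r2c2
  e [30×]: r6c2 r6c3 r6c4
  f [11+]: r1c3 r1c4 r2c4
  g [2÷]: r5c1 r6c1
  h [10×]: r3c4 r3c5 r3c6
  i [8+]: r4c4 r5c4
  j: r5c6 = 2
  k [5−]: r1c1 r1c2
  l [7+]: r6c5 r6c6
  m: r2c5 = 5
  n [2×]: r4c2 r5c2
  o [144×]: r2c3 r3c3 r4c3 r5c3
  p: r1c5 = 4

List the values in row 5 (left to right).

4 1 3 5 6 2

Cage p is given, which forces r1c5 = 4.
M is a freebie, leaving r2c5 = 5.
J is a freebie; hence r5c6 = 2.
The two cells of cage n must have product 2; hence r4c2 = 2.
Row 5 already has 2, so r5c2 = 1.
The two cells of cage k must have difference 5, so r1c1 = 1.
1 is placed in column 2, so r1c2 = 6.
In row 2, 1 can only go at r2c6, so r2c6 = 1.
The two cells of cage a must have difference 2, so r1c6 = 3.
1 is placed in column 6; hence r3c6 = 5.
Cage f has sum 11, leaving r2c4 = 4.
The 3 cells of cage c must have product 60, so r4c1 = 5.
5 is placed in row 4, which forces r4c4 = 3.
Column 4 already has 3, leaving r5c4 = 5.
The 3 cells of cage f must have sum 11, so r1c3 = 5.
5 is placed in column 4, leaving r1c4 = 2.
The two cells of cage d must have quotient 2, which forces r2c1 = 6.
Row 2 now contains 4, leaving r2c2 = 3.
3 is placed in row 2; hence r2c3 = 2.
3 is placed in column 2; hence r3c2 = 4.
2 is placed in column 4; hence r3c4 = 1.
Row 3 now contains 1, leaving r3c5 = 2.
3 is placed in column 2, which forces r6c2 = 5.
Column 4 already has 1, so r6c4 = 6.
Row 6 already has 6; hence r6c6 = 4.
Row 3 already has 4, which forces r3c1 = 3.
3 is placed in row 3, so r3c3 = 6.
6 is placed in column 3, so r4c3 = 4.
Cage b needs sum 13, which forces r4c5 = 1.
Column 6 now contains 4, which forces r4c6 = 6.
Cage g needs two cells with quotient 2, leaving r5c1 = 4.
4 is placed in column 3; hence r5c3 = 3.
Cage b needs sum 13, leaving r5c5 = 6.
Cage g's pair has quotient 2, so r6c1 = 2.
Cage e has product 30, so r6c3 = 1.
The two cells of cage l must have sum 7; hence r6c5 = 3.
The full grid is 1 6 5 2 4 3 / 6 3 2 4 5 1 / 3 4 6 1 2 5 / 5 2 4 3 1 6 / 4 1 3 5 6 2 / 2 5 1 6 3 4.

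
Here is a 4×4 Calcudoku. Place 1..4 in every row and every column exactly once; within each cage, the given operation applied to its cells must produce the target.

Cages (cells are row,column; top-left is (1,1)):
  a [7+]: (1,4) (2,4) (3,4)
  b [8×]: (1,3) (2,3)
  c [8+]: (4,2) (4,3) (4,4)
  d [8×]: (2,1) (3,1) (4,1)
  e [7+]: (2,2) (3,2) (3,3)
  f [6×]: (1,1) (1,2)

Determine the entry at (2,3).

In row 1, 1 can only go at (1,4), so (1,4) = 1.
In row 1, 4 can only go at (1,3), so (1,3) = 4.
Column 3 already has 4, so (2,3) = 2.
2 is placed in row 2, leaving (2,4) = 4.
Column 4 already has 4, so (3,4) = 2.
Column 4 already has 4, which forces (4,4) = 3.
Row 2 already has 4, leaving (2,1) = 1.
Cage e has sum 7, which forces (2,2) = 3.
Cage d has product 8, so (3,1) = 4.
Cage e has sum 7, leaving (3,2) = 1.
Cage e has sum 7, which forces (3,3) = 3.
The 3 cells of cage d must have product 8; hence (4,1) = 2.
The 3 cells of cage c must have sum 8; hence (4,2) = 4.
3 is placed in row 4, so (4,3) = 1.
Column 1 now contains 2, which forces (1,1) = 3.
3 is placed in column 2; hence (1,2) = 2.
Filled in: 3 2 4 1 / 1 3 2 4 / 4 1 3 2 / 2 4 1 3.

2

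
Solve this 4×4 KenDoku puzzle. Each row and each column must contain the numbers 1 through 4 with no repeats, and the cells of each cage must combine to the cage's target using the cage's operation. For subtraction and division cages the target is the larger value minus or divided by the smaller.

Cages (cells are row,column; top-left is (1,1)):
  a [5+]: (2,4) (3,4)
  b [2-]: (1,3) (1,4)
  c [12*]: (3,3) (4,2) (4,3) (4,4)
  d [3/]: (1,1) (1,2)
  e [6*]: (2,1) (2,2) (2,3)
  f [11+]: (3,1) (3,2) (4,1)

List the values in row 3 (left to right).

3 4 2 1

The 3 cells of cage f must have sum 11, which forces (3,1) = 3.
Cage f needs sum 11, so (3,2) = 4.
Cage f needs sum 11, which forces (4,1) = 4.
Column 1 already has 3, leaving (1,1) = 1.
Cage d's pair has quotient 3; hence (1,2) = 3.
Column 1 now contains 1, leaving (2,1) = 2.
2 is placed in row 2, so (2,2) = 1.
Row 2 already has 1, leaving (2,3) = 3.
Row 2 already has 3, so (2,4) = 4.
Cage c has product 12, which forces (3,3) = 2.
Row 3 now contains 2, leaving (3,4) = 1.
1 is placed in column 2, so (4,2) = 2.
Column 3 now contains 3, which forces (4,3) = 1.
Row 4 now contains 2, so (4,4) = 3.
Column 3 now contains 2, which forces (1,3) = 4.
4 is placed in column 4; hence (1,4) = 2.
Completed grid: 1 3 4 2 / 2 1 3 4 / 3 4 2 1 / 4 2 1 3.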